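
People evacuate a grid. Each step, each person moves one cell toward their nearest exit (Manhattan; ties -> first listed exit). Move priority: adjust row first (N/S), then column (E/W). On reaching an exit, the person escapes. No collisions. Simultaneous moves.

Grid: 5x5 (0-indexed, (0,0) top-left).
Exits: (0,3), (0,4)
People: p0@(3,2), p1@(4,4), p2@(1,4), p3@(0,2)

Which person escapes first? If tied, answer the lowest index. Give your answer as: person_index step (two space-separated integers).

Answer: 2 1

Derivation:
Step 1: p0:(3,2)->(2,2) | p1:(4,4)->(3,4) | p2:(1,4)->(0,4)->EXIT | p3:(0,2)->(0,3)->EXIT
Step 2: p0:(2,2)->(1,2) | p1:(3,4)->(2,4) | p2:escaped | p3:escaped
Step 3: p0:(1,2)->(0,2) | p1:(2,4)->(1,4) | p2:escaped | p3:escaped
Step 4: p0:(0,2)->(0,3)->EXIT | p1:(1,4)->(0,4)->EXIT | p2:escaped | p3:escaped
Exit steps: [4, 4, 1, 1]
First to escape: p2 at step 1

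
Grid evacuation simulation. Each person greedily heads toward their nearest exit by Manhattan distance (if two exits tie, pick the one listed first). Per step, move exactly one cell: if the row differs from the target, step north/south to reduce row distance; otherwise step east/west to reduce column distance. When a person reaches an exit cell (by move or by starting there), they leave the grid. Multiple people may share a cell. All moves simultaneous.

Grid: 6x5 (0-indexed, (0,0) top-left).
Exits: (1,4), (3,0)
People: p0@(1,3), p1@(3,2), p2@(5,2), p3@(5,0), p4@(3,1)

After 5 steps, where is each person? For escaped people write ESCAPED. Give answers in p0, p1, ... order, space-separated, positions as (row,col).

Step 1: p0:(1,3)->(1,4)->EXIT | p1:(3,2)->(3,1) | p2:(5,2)->(4,2) | p3:(5,0)->(4,0) | p4:(3,1)->(3,0)->EXIT
Step 2: p0:escaped | p1:(3,1)->(3,0)->EXIT | p2:(4,2)->(3,2) | p3:(4,0)->(3,0)->EXIT | p4:escaped
Step 3: p0:escaped | p1:escaped | p2:(3,2)->(3,1) | p3:escaped | p4:escaped
Step 4: p0:escaped | p1:escaped | p2:(3,1)->(3,0)->EXIT | p3:escaped | p4:escaped

ESCAPED ESCAPED ESCAPED ESCAPED ESCAPED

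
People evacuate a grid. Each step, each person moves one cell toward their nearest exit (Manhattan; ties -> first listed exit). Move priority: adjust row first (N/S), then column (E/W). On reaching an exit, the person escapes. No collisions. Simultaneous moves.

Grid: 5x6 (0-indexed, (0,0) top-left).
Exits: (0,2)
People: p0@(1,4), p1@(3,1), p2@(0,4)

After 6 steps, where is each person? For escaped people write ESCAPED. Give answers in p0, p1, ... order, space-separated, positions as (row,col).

Step 1: p0:(1,4)->(0,4) | p1:(3,1)->(2,1) | p2:(0,4)->(0,3)
Step 2: p0:(0,4)->(0,3) | p1:(2,1)->(1,1) | p2:(0,3)->(0,2)->EXIT
Step 3: p0:(0,3)->(0,2)->EXIT | p1:(1,1)->(0,1) | p2:escaped
Step 4: p0:escaped | p1:(0,1)->(0,2)->EXIT | p2:escaped

ESCAPED ESCAPED ESCAPED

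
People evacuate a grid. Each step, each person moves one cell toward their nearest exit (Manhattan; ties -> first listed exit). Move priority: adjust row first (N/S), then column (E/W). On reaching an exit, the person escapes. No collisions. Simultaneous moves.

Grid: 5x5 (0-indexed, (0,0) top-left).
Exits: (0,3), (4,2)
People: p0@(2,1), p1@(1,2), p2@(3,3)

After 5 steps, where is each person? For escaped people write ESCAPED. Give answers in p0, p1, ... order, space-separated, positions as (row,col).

Step 1: p0:(2,1)->(3,1) | p1:(1,2)->(0,2) | p2:(3,3)->(4,3)
Step 2: p0:(3,1)->(4,1) | p1:(0,2)->(0,3)->EXIT | p2:(4,3)->(4,2)->EXIT
Step 3: p0:(4,1)->(4,2)->EXIT | p1:escaped | p2:escaped

ESCAPED ESCAPED ESCAPED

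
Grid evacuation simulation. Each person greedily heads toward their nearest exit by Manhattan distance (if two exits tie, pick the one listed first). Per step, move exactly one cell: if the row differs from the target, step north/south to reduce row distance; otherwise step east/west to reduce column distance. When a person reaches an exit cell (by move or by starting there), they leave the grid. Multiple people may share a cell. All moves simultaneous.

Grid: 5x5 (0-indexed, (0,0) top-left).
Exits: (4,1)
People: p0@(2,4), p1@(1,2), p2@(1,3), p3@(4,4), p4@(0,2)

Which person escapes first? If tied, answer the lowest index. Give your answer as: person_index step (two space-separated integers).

Step 1: p0:(2,4)->(3,4) | p1:(1,2)->(2,2) | p2:(1,3)->(2,3) | p3:(4,4)->(4,3) | p4:(0,2)->(1,2)
Step 2: p0:(3,4)->(4,4) | p1:(2,2)->(3,2) | p2:(2,3)->(3,3) | p3:(4,3)->(4,2) | p4:(1,2)->(2,2)
Step 3: p0:(4,4)->(4,3) | p1:(3,2)->(4,2) | p2:(3,3)->(4,3) | p3:(4,2)->(4,1)->EXIT | p4:(2,2)->(3,2)
Step 4: p0:(4,3)->(4,2) | p1:(4,2)->(4,1)->EXIT | p2:(4,3)->(4,2) | p3:escaped | p4:(3,2)->(4,2)
Step 5: p0:(4,2)->(4,1)->EXIT | p1:escaped | p2:(4,2)->(4,1)->EXIT | p3:escaped | p4:(4,2)->(4,1)->EXIT
Exit steps: [5, 4, 5, 3, 5]
First to escape: p3 at step 3

Answer: 3 3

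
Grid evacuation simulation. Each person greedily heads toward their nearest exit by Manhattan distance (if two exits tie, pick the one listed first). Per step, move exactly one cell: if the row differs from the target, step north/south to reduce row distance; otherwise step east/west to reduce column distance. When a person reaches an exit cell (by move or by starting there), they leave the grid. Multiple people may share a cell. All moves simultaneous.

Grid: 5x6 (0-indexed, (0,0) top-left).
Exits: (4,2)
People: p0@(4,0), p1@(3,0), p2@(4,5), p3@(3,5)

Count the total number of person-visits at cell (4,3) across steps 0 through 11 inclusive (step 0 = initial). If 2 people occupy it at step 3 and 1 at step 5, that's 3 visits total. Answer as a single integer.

Answer: 2

Derivation:
Step 0: p0@(4,0) p1@(3,0) p2@(4,5) p3@(3,5) -> at (4,3): 0 [-], cum=0
Step 1: p0@(4,1) p1@(4,0) p2@(4,4) p3@(4,5) -> at (4,3): 0 [-], cum=0
Step 2: p0@ESC p1@(4,1) p2@(4,3) p3@(4,4) -> at (4,3): 1 [p2], cum=1
Step 3: p0@ESC p1@ESC p2@ESC p3@(4,3) -> at (4,3): 1 [p3], cum=2
Step 4: p0@ESC p1@ESC p2@ESC p3@ESC -> at (4,3): 0 [-], cum=2
Total visits = 2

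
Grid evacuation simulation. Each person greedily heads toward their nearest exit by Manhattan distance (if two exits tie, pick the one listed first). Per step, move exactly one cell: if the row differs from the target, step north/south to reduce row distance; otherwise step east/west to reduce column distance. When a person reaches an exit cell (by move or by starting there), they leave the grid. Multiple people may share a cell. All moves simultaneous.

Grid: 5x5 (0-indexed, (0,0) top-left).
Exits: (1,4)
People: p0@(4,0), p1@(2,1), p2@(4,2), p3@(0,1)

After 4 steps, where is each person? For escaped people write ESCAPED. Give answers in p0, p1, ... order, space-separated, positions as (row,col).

Step 1: p0:(4,0)->(3,0) | p1:(2,1)->(1,1) | p2:(4,2)->(3,2) | p3:(0,1)->(1,1)
Step 2: p0:(3,0)->(2,0) | p1:(1,1)->(1,2) | p2:(3,2)->(2,2) | p3:(1,1)->(1,2)
Step 3: p0:(2,0)->(1,0) | p1:(1,2)->(1,3) | p2:(2,2)->(1,2) | p3:(1,2)->(1,3)
Step 4: p0:(1,0)->(1,1) | p1:(1,3)->(1,4)->EXIT | p2:(1,2)->(1,3) | p3:(1,3)->(1,4)->EXIT

(1,1) ESCAPED (1,3) ESCAPED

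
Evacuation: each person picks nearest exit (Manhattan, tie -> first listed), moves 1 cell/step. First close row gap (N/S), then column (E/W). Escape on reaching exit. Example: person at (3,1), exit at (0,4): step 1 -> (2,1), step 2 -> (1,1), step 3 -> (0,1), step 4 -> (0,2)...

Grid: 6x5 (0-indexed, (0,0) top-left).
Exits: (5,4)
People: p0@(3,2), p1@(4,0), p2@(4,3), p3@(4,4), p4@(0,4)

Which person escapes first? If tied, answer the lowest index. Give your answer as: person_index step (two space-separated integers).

Answer: 3 1

Derivation:
Step 1: p0:(3,2)->(4,2) | p1:(4,0)->(5,0) | p2:(4,3)->(5,3) | p3:(4,4)->(5,4)->EXIT | p4:(0,4)->(1,4)
Step 2: p0:(4,2)->(5,2) | p1:(5,0)->(5,1) | p2:(5,3)->(5,4)->EXIT | p3:escaped | p4:(1,4)->(2,4)
Step 3: p0:(5,2)->(5,3) | p1:(5,1)->(5,2) | p2:escaped | p3:escaped | p4:(2,4)->(3,4)
Step 4: p0:(5,3)->(5,4)->EXIT | p1:(5,2)->(5,3) | p2:escaped | p3:escaped | p4:(3,4)->(4,4)
Step 5: p0:escaped | p1:(5,3)->(5,4)->EXIT | p2:escaped | p3:escaped | p4:(4,4)->(5,4)->EXIT
Exit steps: [4, 5, 2, 1, 5]
First to escape: p3 at step 1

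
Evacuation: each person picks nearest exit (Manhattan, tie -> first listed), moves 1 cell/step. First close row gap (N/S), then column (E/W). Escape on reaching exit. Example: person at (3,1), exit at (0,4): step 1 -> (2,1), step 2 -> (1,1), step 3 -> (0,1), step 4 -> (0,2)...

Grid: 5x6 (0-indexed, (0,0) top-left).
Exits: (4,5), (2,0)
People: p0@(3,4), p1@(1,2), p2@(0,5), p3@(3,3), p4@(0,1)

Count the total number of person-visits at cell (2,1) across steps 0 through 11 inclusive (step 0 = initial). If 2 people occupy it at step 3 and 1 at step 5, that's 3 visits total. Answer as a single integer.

Step 0: p0@(3,4) p1@(1,2) p2@(0,5) p3@(3,3) p4@(0,1) -> at (2,1): 0 [-], cum=0
Step 1: p0@(4,4) p1@(2,2) p2@(1,5) p3@(4,3) p4@(1,1) -> at (2,1): 0 [-], cum=0
Step 2: p0@ESC p1@(2,1) p2@(2,5) p3@(4,4) p4@(2,1) -> at (2,1): 2 [p1,p4], cum=2
Step 3: p0@ESC p1@ESC p2@(3,5) p3@ESC p4@ESC -> at (2,1): 0 [-], cum=2
Step 4: p0@ESC p1@ESC p2@ESC p3@ESC p4@ESC -> at (2,1): 0 [-], cum=2
Total visits = 2

Answer: 2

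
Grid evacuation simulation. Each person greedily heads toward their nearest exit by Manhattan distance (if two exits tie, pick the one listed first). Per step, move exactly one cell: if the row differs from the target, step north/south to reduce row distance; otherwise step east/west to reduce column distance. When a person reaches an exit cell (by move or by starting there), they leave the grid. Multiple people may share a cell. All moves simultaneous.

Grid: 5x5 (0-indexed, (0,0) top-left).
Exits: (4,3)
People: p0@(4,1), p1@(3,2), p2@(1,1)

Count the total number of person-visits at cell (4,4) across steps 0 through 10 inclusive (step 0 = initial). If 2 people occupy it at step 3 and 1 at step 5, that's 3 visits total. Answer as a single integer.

Answer: 0

Derivation:
Step 0: p0@(4,1) p1@(3,2) p2@(1,1) -> at (4,4): 0 [-], cum=0
Step 1: p0@(4,2) p1@(4,2) p2@(2,1) -> at (4,4): 0 [-], cum=0
Step 2: p0@ESC p1@ESC p2@(3,1) -> at (4,4): 0 [-], cum=0
Step 3: p0@ESC p1@ESC p2@(4,1) -> at (4,4): 0 [-], cum=0
Step 4: p0@ESC p1@ESC p2@(4,2) -> at (4,4): 0 [-], cum=0
Step 5: p0@ESC p1@ESC p2@ESC -> at (4,4): 0 [-], cum=0
Total visits = 0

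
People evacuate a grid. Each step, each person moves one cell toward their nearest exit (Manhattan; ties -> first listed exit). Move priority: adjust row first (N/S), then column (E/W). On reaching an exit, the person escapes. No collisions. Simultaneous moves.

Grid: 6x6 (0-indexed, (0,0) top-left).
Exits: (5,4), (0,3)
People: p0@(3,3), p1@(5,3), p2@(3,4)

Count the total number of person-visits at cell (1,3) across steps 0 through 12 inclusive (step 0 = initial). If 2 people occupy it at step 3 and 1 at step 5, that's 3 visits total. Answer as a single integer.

Step 0: p0@(3,3) p1@(5,3) p2@(3,4) -> at (1,3): 0 [-], cum=0
Step 1: p0@(4,3) p1@ESC p2@(4,4) -> at (1,3): 0 [-], cum=0
Step 2: p0@(5,3) p1@ESC p2@ESC -> at (1,3): 0 [-], cum=0
Step 3: p0@ESC p1@ESC p2@ESC -> at (1,3): 0 [-], cum=0
Total visits = 0

Answer: 0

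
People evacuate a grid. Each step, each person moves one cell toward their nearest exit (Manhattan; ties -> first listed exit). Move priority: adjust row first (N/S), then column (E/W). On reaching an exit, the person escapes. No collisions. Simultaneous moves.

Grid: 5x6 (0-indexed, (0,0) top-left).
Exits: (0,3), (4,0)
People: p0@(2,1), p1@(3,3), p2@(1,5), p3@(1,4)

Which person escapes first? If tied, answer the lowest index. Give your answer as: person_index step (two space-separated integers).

Step 1: p0:(2,1)->(3,1) | p1:(3,3)->(2,3) | p2:(1,5)->(0,5) | p3:(1,4)->(0,4)
Step 2: p0:(3,1)->(4,1) | p1:(2,3)->(1,3) | p2:(0,5)->(0,4) | p3:(0,4)->(0,3)->EXIT
Step 3: p0:(4,1)->(4,0)->EXIT | p1:(1,3)->(0,3)->EXIT | p2:(0,4)->(0,3)->EXIT | p3:escaped
Exit steps: [3, 3, 3, 2]
First to escape: p3 at step 2

Answer: 3 2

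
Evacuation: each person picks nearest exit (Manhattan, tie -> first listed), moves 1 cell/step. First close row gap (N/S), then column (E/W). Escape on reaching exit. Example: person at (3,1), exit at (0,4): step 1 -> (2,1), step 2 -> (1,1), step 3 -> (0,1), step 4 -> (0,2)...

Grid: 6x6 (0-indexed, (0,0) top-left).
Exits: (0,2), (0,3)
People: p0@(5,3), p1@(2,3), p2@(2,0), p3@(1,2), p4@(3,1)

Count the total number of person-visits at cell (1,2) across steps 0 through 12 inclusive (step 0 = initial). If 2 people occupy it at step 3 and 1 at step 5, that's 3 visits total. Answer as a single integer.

Step 0: p0@(5,3) p1@(2,3) p2@(2,0) p3@(1,2) p4@(3,1) -> at (1,2): 1 [p3], cum=1
Step 1: p0@(4,3) p1@(1,3) p2@(1,0) p3@ESC p4@(2,1) -> at (1,2): 0 [-], cum=1
Step 2: p0@(3,3) p1@ESC p2@(0,0) p3@ESC p4@(1,1) -> at (1,2): 0 [-], cum=1
Step 3: p0@(2,3) p1@ESC p2@(0,1) p3@ESC p4@(0,1) -> at (1,2): 0 [-], cum=1
Step 4: p0@(1,3) p1@ESC p2@ESC p3@ESC p4@ESC -> at (1,2): 0 [-], cum=1
Step 5: p0@ESC p1@ESC p2@ESC p3@ESC p4@ESC -> at (1,2): 0 [-], cum=1
Total visits = 1

Answer: 1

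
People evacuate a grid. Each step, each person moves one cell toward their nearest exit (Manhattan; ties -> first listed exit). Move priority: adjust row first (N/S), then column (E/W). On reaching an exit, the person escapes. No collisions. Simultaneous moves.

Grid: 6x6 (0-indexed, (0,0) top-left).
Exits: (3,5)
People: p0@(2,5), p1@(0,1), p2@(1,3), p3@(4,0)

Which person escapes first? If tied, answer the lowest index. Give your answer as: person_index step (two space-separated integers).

Step 1: p0:(2,5)->(3,5)->EXIT | p1:(0,1)->(1,1) | p2:(1,3)->(2,3) | p3:(4,0)->(3,0)
Step 2: p0:escaped | p1:(1,1)->(2,1) | p2:(2,3)->(3,3) | p3:(3,0)->(3,1)
Step 3: p0:escaped | p1:(2,1)->(3,1) | p2:(3,3)->(3,4) | p3:(3,1)->(3,2)
Step 4: p0:escaped | p1:(3,1)->(3,2) | p2:(3,4)->(3,5)->EXIT | p3:(3,2)->(3,3)
Step 5: p0:escaped | p1:(3,2)->(3,3) | p2:escaped | p3:(3,3)->(3,4)
Step 6: p0:escaped | p1:(3,3)->(3,4) | p2:escaped | p3:(3,4)->(3,5)->EXIT
Step 7: p0:escaped | p1:(3,4)->(3,5)->EXIT | p2:escaped | p3:escaped
Exit steps: [1, 7, 4, 6]
First to escape: p0 at step 1

Answer: 0 1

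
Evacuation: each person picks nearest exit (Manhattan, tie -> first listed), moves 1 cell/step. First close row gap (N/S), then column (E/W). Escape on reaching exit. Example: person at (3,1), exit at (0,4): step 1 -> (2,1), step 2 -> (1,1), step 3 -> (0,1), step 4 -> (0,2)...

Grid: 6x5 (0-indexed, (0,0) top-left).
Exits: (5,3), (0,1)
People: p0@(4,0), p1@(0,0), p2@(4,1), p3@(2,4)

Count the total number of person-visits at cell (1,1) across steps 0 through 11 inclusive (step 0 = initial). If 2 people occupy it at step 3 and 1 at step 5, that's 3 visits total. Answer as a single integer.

Answer: 0

Derivation:
Step 0: p0@(4,0) p1@(0,0) p2@(4,1) p3@(2,4) -> at (1,1): 0 [-], cum=0
Step 1: p0@(5,0) p1@ESC p2@(5,1) p3@(3,4) -> at (1,1): 0 [-], cum=0
Step 2: p0@(5,1) p1@ESC p2@(5,2) p3@(4,4) -> at (1,1): 0 [-], cum=0
Step 3: p0@(5,2) p1@ESC p2@ESC p3@(5,4) -> at (1,1): 0 [-], cum=0
Step 4: p0@ESC p1@ESC p2@ESC p3@ESC -> at (1,1): 0 [-], cum=0
Total visits = 0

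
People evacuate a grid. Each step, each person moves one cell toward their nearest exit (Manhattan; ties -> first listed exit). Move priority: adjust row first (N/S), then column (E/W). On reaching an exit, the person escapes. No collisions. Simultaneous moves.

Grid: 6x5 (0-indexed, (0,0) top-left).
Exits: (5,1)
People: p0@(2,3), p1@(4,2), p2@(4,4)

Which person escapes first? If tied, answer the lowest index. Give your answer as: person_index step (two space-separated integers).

Step 1: p0:(2,3)->(3,3) | p1:(4,2)->(5,2) | p2:(4,4)->(5,4)
Step 2: p0:(3,3)->(4,3) | p1:(5,2)->(5,1)->EXIT | p2:(5,4)->(5,3)
Step 3: p0:(4,3)->(5,3) | p1:escaped | p2:(5,3)->(5,2)
Step 4: p0:(5,3)->(5,2) | p1:escaped | p2:(5,2)->(5,1)->EXIT
Step 5: p0:(5,2)->(5,1)->EXIT | p1:escaped | p2:escaped
Exit steps: [5, 2, 4]
First to escape: p1 at step 2

Answer: 1 2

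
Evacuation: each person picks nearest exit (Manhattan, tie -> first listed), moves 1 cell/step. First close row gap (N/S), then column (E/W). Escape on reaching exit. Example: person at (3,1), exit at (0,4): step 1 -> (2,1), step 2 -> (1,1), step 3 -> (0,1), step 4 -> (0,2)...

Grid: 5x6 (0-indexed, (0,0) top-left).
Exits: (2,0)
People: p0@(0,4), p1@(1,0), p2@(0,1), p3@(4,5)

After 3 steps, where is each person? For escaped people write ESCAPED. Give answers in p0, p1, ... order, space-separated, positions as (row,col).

Step 1: p0:(0,4)->(1,4) | p1:(1,0)->(2,0)->EXIT | p2:(0,1)->(1,1) | p3:(4,5)->(3,5)
Step 2: p0:(1,4)->(2,4) | p1:escaped | p2:(1,1)->(2,1) | p3:(3,5)->(2,5)
Step 3: p0:(2,4)->(2,3) | p1:escaped | p2:(2,1)->(2,0)->EXIT | p3:(2,5)->(2,4)

(2,3) ESCAPED ESCAPED (2,4)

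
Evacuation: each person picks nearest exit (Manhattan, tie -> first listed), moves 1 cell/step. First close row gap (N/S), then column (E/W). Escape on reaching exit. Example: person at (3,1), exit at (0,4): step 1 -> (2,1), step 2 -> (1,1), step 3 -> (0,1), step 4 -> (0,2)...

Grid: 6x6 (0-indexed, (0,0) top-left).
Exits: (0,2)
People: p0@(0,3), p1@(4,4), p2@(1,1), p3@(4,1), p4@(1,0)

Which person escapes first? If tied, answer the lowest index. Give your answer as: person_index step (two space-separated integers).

Answer: 0 1

Derivation:
Step 1: p0:(0,3)->(0,2)->EXIT | p1:(4,4)->(3,4) | p2:(1,1)->(0,1) | p3:(4,1)->(3,1) | p4:(1,0)->(0,0)
Step 2: p0:escaped | p1:(3,4)->(2,4) | p2:(0,1)->(0,2)->EXIT | p3:(3,1)->(2,1) | p4:(0,0)->(0,1)
Step 3: p0:escaped | p1:(2,4)->(1,4) | p2:escaped | p3:(2,1)->(1,1) | p4:(0,1)->(0,2)->EXIT
Step 4: p0:escaped | p1:(1,4)->(0,4) | p2:escaped | p3:(1,1)->(0,1) | p4:escaped
Step 5: p0:escaped | p1:(0,4)->(0,3) | p2:escaped | p3:(0,1)->(0,2)->EXIT | p4:escaped
Step 6: p0:escaped | p1:(0,3)->(0,2)->EXIT | p2:escaped | p3:escaped | p4:escaped
Exit steps: [1, 6, 2, 5, 3]
First to escape: p0 at step 1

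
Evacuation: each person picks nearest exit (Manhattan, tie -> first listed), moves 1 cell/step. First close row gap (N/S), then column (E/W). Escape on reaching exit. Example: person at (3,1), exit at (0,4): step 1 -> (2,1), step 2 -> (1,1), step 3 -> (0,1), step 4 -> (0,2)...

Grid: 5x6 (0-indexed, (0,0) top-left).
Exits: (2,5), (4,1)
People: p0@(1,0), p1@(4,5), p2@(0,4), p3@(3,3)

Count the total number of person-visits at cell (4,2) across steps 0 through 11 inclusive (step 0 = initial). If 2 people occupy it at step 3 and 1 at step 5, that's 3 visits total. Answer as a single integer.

Step 0: p0@(1,0) p1@(4,5) p2@(0,4) p3@(3,3) -> at (4,2): 0 [-], cum=0
Step 1: p0@(2,0) p1@(3,5) p2@(1,4) p3@(2,3) -> at (4,2): 0 [-], cum=0
Step 2: p0@(3,0) p1@ESC p2@(2,4) p3@(2,4) -> at (4,2): 0 [-], cum=0
Step 3: p0@(4,0) p1@ESC p2@ESC p3@ESC -> at (4,2): 0 [-], cum=0
Step 4: p0@ESC p1@ESC p2@ESC p3@ESC -> at (4,2): 0 [-], cum=0
Total visits = 0

Answer: 0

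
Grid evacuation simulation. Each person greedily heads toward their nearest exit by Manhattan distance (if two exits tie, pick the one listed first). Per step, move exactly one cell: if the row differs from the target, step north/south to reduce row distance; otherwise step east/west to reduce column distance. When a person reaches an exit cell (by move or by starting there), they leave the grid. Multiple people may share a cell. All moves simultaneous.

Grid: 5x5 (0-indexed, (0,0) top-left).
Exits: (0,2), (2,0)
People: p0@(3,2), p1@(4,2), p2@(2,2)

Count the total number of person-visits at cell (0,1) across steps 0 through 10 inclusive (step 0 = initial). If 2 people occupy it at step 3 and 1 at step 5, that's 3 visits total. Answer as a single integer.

Step 0: p0@(3,2) p1@(4,2) p2@(2,2) -> at (0,1): 0 [-], cum=0
Step 1: p0@(2,2) p1@(3,2) p2@(1,2) -> at (0,1): 0 [-], cum=0
Step 2: p0@(1,2) p1@(2,2) p2@ESC -> at (0,1): 0 [-], cum=0
Step 3: p0@ESC p1@(1,2) p2@ESC -> at (0,1): 0 [-], cum=0
Step 4: p0@ESC p1@ESC p2@ESC -> at (0,1): 0 [-], cum=0
Total visits = 0

Answer: 0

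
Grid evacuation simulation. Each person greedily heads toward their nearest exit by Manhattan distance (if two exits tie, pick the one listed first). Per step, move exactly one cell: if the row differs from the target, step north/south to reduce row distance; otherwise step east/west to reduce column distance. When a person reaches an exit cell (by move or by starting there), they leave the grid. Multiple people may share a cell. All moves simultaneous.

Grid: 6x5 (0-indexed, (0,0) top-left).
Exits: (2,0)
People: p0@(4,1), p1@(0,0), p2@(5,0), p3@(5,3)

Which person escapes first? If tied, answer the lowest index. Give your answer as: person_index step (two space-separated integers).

Step 1: p0:(4,1)->(3,1) | p1:(0,0)->(1,0) | p2:(5,0)->(4,0) | p3:(5,3)->(4,3)
Step 2: p0:(3,1)->(2,1) | p1:(1,0)->(2,0)->EXIT | p2:(4,0)->(3,0) | p3:(4,3)->(3,3)
Step 3: p0:(2,1)->(2,0)->EXIT | p1:escaped | p2:(3,0)->(2,0)->EXIT | p3:(3,3)->(2,3)
Step 4: p0:escaped | p1:escaped | p2:escaped | p3:(2,3)->(2,2)
Step 5: p0:escaped | p1:escaped | p2:escaped | p3:(2,2)->(2,1)
Step 6: p0:escaped | p1:escaped | p2:escaped | p3:(2,1)->(2,0)->EXIT
Exit steps: [3, 2, 3, 6]
First to escape: p1 at step 2

Answer: 1 2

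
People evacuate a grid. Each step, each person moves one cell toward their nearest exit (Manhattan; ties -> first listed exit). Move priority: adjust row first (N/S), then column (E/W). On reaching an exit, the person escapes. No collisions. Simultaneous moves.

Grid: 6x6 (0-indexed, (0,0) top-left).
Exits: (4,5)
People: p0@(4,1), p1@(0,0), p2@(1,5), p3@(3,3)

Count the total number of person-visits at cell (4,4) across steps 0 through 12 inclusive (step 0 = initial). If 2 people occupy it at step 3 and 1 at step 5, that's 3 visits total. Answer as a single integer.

Answer: 3

Derivation:
Step 0: p0@(4,1) p1@(0,0) p2@(1,5) p3@(3,3) -> at (4,4): 0 [-], cum=0
Step 1: p0@(4,2) p1@(1,0) p2@(2,5) p3@(4,3) -> at (4,4): 0 [-], cum=0
Step 2: p0@(4,3) p1@(2,0) p2@(3,5) p3@(4,4) -> at (4,4): 1 [p3], cum=1
Step 3: p0@(4,4) p1@(3,0) p2@ESC p3@ESC -> at (4,4): 1 [p0], cum=2
Step 4: p0@ESC p1@(4,0) p2@ESC p3@ESC -> at (4,4): 0 [-], cum=2
Step 5: p0@ESC p1@(4,1) p2@ESC p3@ESC -> at (4,4): 0 [-], cum=2
Step 6: p0@ESC p1@(4,2) p2@ESC p3@ESC -> at (4,4): 0 [-], cum=2
Step 7: p0@ESC p1@(4,3) p2@ESC p3@ESC -> at (4,4): 0 [-], cum=2
Step 8: p0@ESC p1@(4,4) p2@ESC p3@ESC -> at (4,4): 1 [p1], cum=3
Step 9: p0@ESC p1@ESC p2@ESC p3@ESC -> at (4,4): 0 [-], cum=3
Total visits = 3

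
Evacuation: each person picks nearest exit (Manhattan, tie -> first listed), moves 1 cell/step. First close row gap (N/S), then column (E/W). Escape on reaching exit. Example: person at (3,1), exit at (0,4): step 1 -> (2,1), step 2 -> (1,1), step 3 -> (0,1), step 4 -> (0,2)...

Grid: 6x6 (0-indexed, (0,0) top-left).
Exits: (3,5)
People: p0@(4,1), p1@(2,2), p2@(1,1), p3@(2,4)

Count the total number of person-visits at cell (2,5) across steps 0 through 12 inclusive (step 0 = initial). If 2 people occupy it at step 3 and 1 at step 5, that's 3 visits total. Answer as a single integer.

Answer: 0

Derivation:
Step 0: p0@(4,1) p1@(2,2) p2@(1,1) p3@(2,4) -> at (2,5): 0 [-], cum=0
Step 1: p0@(3,1) p1@(3,2) p2@(2,1) p3@(3,4) -> at (2,5): 0 [-], cum=0
Step 2: p0@(3,2) p1@(3,3) p2@(3,1) p3@ESC -> at (2,5): 0 [-], cum=0
Step 3: p0@(3,3) p1@(3,4) p2@(3,2) p3@ESC -> at (2,5): 0 [-], cum=0
Step 4: p0@(3,4) p1@ESC p2@(3,3) p3@ESC -> at (2,5): 0 [-], cum=0
Step 5: p0@ESC p1@ESC p2@(3,4) p3@ESC -> at (2,5): 0 [-], cum=0
Step 6: p0@ESC p1@ESC p2@ESC p3@ESC -> at (2,5): 0 [-], cum=0
Total visits = 0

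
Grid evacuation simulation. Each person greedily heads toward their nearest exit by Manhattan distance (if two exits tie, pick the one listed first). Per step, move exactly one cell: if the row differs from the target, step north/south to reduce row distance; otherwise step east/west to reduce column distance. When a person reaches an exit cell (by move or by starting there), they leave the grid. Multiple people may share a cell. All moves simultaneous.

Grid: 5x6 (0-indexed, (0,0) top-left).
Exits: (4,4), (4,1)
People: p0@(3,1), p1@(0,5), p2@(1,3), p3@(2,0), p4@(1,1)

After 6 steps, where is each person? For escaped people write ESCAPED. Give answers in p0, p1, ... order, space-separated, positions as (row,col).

Step 1: p0:(3,1)->(4,1)->EXIT | p1:(0,5)->(1,5) | p2:(1,3)->(2,3) | p3:(2,0)->(3,0) | p4:(1,1)->(2,1)
Step 2: p0:escaped | p1:(1,5)->(2,5) | p2:(2,3)->(3,3) | p3:(3,0)->(4,0) | p4:(2,1)->(3,1)
Step 3: p0:escaped | p1:(2,5)->(3,5) | p2:(3,3)->(4,3) | p3:(4,0)->(4,1)->EXIT | p4:(3,1)->(4,1)->EXIT
Step 4: p0:escaped | p1:(3,5)->(4,5) | p2:(4,3)->(4,4)->EXIT | p3:escaped | p4:escaped
Step 5: p0:escaped | p1:(4,5)->(4,4)->EXIT | p2:escaped | p3:escaped | p4:escaped

ESCAPED ESCAPED ESCAPED ESCAPED ESCAPED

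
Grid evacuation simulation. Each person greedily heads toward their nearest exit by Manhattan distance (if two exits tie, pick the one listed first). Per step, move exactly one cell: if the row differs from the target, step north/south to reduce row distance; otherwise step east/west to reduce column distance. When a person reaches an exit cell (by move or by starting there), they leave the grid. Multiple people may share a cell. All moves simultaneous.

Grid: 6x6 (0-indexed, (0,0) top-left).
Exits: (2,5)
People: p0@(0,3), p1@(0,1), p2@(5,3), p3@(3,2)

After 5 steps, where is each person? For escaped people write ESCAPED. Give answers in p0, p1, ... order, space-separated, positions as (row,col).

Step 1: p0:(0,3)->(1,3) | p1:(0,1)->(1,1) | p2:(5,3)->(4,3) | p3:(3,2)->(2,2)
Step 2: p0:(1,3)->(2,3) | p1:(1,1)->(2,1) | p2:(4,3)->(3,3) | p3:(2,2)->(2,3)
Step 3: p0:(2,3)->(2,4) | p1:(2,1)->(2,2) | p2:(3,3)->(2,3) | p3:(2,3)->(2,4)
Step 4: p0:(2,4)->(2,5)->EXIT | p1:(2,2)->(2,3) | p2:(2,3)->(2,4) | p3:(2,4)->(2,5)->EXIT
Step 5: p0:escaped | p1:(2,3)->(2,4) | p2:(2,4)->(2,5)->EXIT | p3:escaped

ESCAPED (2,4) ESCAPED ESCAPED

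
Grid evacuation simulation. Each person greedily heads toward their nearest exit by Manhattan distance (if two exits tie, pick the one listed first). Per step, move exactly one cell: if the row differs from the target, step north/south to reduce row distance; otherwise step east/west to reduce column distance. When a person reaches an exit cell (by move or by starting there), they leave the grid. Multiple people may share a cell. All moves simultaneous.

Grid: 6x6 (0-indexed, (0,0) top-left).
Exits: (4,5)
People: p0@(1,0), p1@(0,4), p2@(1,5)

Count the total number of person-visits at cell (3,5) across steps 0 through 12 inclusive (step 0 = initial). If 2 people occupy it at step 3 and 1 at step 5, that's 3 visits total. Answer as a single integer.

Answer: 1

Derivation:
Step 0: p0@(1,0) p1@(0,4) p2@(1,5) -> at (3,5): 0 [-], cum=0
Step 1: p0@(2,0) p1@(1,4) p2@(2,5) -> at (3,5): 0 [-], cum=0
Step 2: p0@(3,0) p1@(2,4) p2@(3,5) -> at (3,5): 1 [p2], cum=1
Step 3: p0@(4,0) p1@(3,4) p2@ESC -> at (3,5): 0 [-], cum=1
Step 4: p0@(4,1) p1@(4,4) p2@ESC -> at (3,5): 0 [-], cum=1
Step 5: p0@(4,2) p1@ESC p2@ESC -> at (3,5): 0 [-], cum=1
Step 6: p0@(4,3) p1@ESC p2@ESC -> at (3,5): 0 [-], cum=1
Step 7: p0@(4,4) p1@ESC p2@ESC -> at (3,5): 0 [-], cum=1
Step 8: p0@ESC p1@ESC p2@ESC -> at (3,5): 0 [-], cum=1
Total visits = 1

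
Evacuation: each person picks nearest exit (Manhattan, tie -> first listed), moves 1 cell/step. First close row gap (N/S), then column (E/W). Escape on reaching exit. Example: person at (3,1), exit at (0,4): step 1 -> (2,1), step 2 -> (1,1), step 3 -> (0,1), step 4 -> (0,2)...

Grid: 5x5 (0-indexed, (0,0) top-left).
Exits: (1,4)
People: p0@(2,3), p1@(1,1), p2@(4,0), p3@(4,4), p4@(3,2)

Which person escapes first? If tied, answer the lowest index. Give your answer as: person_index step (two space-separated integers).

Answer: 0 2

Derivation:
Step 1: p0:(2,3)->(1,3) | p1:(1,1)->(1,2) | p2:(4,0)->(3,0) | p3:(4,4)->(3,4) | p4:(3,2)->(2,2)
Step 2: p0:(1,3)->(1,4)->EXIT | p1:(1,2)->(1,3) | p2:(3,0)->(2,0) | p3:(3,4)->(2,4) | p4:(2,2)->(1,2)
Step 3: p0:escaped | p1:(1,3)->(1,4)->EXIT | p2:(2,0)->(1,0) | p3:(2,4)->(1,4)->EXIT | p4:(1,2)->(1,3)
Step 4: p0:escaped | p1:escaped | p2:(1,0)->(1,1) | p3:escaped | p4:(1,3)->(1,4)->EXIT
Step 5: p0:escaped | p1:escaped | p2:(1,1)->(1,2) | p3:escaped | p4:escaped
Step 6: p0:escaped | p1:escaped | p2:(1,2)->(1,3) | p3:escaped | p4:escaped
Step 7: p0:escaped | p1:escaped | p2:(1,3)->(1,4)->EXIT | p3:escaped | p4:escaped
Exit steps: [2, 3, 7, 3, 4]
First to escape: p0 at step 2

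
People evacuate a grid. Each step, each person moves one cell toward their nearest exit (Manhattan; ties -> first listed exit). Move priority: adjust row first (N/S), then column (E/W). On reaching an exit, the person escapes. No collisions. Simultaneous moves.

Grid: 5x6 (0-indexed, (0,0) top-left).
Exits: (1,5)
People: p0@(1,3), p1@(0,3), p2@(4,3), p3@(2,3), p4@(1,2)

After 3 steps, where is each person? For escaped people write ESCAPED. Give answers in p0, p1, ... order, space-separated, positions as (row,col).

Step 1: p0:(1,3)->(1,4) | p1:(0,3)->(1,3) | p2:(4,3)->(3,3) | p3:(2,3)->(1,3) | p4:(1,2)->(1,3)
Step 2: p0:(1,4)->(1,5)->EXIT | p1:(1,3)->(1,4) | p2:(3,3)->(2,3) | p3:(1,3)->(1,4) | p4:(1,3)->(1,4)
Step 3: p0:escaped | p1:(1,4)->(1,5)->EXIT | p2:(2,3)->(1,3) | p3:(1,4)->(1,5)->EXIT | p4:(1,4)->(1,5)->EXIT

ESCAPED ESCAPED (1,3) ESCAPED ESCAPED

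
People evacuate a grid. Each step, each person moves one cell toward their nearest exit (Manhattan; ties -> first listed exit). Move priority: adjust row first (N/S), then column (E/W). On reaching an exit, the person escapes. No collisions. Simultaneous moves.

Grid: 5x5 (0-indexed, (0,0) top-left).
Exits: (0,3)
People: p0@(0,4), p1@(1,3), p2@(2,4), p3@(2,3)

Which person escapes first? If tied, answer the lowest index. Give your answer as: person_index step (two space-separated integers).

Step 1: p0:(0,4)->(0,3)->EXIT | p1:(1,3)->(0,3)->EXIT | p2:(2,4)->(1,4) | p3:(2,3)->(1,3)
Step 2: p0:escaped | p1:escaped | p2:(1,4)->(0,4) | p3:(1,3)->(0,3)->EXIT
Step 3: p0:escaped | p1:escaped | p2:(0,4)->(0,3)->EXIT | p3:escaped
Exit steps: [1, 1, 3, 2]
First to escape: p0 at step 1

Answer: 0 1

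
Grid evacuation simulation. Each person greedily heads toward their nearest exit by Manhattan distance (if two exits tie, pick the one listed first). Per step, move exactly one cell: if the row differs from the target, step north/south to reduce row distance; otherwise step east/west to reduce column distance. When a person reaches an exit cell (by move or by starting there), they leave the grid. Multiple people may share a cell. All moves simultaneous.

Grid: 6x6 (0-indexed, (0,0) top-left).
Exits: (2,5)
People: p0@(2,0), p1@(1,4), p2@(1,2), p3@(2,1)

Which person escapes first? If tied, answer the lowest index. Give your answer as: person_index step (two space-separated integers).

Answer: 1 2

Derivation:
Step 1: p0:(2,0)->(2,1) | p1:(1,4)->(2,4) | p2:(1,2)->(2,2) | p3:(2,1)->(2,2)
Step 2: p0:(2,1)->(2,2) | p1:(2,4)->(2,5)->EXIT | p2:(2,2)->(2,3) | p3:(2,2)->(2,3)
Step 3: p0:(2,2)->(2,3) | p1:escaped | p2:(2,3)->(2,4) | p3:(2,3)->(2,4)
Step 4: p0:(2,3)->(2,4) | p1:escaped | p2:(2,4)->(2,5)->EXIT | p3:(2,4)->(2,5)->EXIT
Step 5: p0:(2,4)->(2,5)->EXIT | p1:escaped | p2:escaped | p3:escaped
Exit steps: [5, 2, 4, 4]
First to escape: p1 at step 2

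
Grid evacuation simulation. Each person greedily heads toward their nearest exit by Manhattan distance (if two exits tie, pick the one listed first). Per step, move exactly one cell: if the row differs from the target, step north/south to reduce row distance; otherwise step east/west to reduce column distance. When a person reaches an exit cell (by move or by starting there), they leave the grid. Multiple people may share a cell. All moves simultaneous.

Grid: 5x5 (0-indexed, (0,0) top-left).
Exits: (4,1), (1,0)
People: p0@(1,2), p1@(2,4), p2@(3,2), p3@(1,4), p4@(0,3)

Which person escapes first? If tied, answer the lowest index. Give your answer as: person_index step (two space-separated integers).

Step 1: p0:(1,2)->(1,1) | p1:(2,4)->(3,4) | p2:(3,2)->(4,2) | p3:(1,4)->(1,3) | p4:(0,3)->(1,3)
Step 2: p0:(1,1)->(1,0)->EXIT | p1:(3,4)->(4,4) | p2:(4,2)->(4,1)->EXIT | p3:(1,3)->(1,2) | p4:(1,3)->(1,2)
Step 3: p0:escaped | p1:(4,4)->(4,3) | p2:escaped | p3:(1,2)->(1,1) | p4:(1,2)->(1,1)
Step 4: p0:escaped | p1:(4,3)->(4,2) | p2:escaped | p3:(1,1)->(1,0)->EXIT | p4:(1,1)->(1,0)->EXIT
Step 5: p0:escaped | p1:(4,2)->(4,1)->EXIT | p2:escaped | p3:escaped | p4:escaped
Exit steps: [2, 5, 2, 4, 4]
First to escape: p0 at step 2

Answer: 0 2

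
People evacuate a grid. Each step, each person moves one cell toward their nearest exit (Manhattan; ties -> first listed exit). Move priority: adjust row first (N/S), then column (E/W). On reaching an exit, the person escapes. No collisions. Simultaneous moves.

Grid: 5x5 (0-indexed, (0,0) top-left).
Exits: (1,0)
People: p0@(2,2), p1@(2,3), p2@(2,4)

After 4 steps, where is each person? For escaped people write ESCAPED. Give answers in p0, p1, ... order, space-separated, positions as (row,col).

Step 1: p0:(2,2)->(1,2) | p1:(2,3)->(1,3) | p2:(2,4)->(1,4)
Step 2: p0:(1,2)->(1,1) | p1:(1,3)->(1,2) | p2:(1,4)->(1,3)
Step 3: p0:(1,1)->(1,0)->EXIT | p1:(1,2)->(1,1) | p2:(1,3)->(1,2)
Step 4: p0:escaped | p1:(1,1)->(1,0)->EXIT | p2:(1,2)->(1,1)

ESCAPED ESCAPED (1,1)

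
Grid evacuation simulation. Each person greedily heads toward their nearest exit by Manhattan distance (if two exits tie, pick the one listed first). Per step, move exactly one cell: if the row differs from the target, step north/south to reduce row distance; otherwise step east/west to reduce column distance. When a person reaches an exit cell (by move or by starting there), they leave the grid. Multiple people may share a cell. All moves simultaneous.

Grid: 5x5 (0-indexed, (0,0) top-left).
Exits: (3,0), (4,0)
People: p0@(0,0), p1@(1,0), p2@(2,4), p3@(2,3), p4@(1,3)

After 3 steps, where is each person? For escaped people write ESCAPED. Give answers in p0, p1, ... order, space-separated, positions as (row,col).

Step 1: p0:(0,0)->(1,0) | p1:(1,0)->(2,0) | p2:(2,4)->(3,4) | p3:(2,3)->(3,3) | p4:(1,3)->(2,3)
Step 2: p0:(1,0)->(2,0) | p1:(2,0)->(3,0)->EXIT | p2:(3,4)->(3,3) | p3:(3,3)->(3,2) | p4:(2,3)->(3,3)
Step 3: p0:(2,0)->(3,0)->EXIT | p1:escaped | p2:(3,3)->(3,2) | p3:(3,2)->(3,1) | p4:(3,3)->(3,2)

ESCAPED ESCAPED (3,2) (3,1) (3,2)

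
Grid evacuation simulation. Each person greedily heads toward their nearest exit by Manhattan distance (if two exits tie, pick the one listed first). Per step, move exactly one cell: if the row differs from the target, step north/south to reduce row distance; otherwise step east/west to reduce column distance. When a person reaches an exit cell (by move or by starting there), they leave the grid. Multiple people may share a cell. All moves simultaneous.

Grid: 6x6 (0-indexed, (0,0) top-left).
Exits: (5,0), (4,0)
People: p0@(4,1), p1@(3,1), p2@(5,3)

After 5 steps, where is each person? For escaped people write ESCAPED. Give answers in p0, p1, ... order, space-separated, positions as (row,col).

Step 1: p0:(4,1)->(4,0)->EXIT | p1:(3,1)->(4,1) | p2:(5,3)->(5,2)
Step 2: p0:escaped | p1:(4,1)->(4,0)->EXIT | p2:(5,2)->(5,1)
Step 3: p0:escaped | p1:escaped | p2:(5,1)->(5,0)->EXIT

ESCAPED ESCAPED ESCAPED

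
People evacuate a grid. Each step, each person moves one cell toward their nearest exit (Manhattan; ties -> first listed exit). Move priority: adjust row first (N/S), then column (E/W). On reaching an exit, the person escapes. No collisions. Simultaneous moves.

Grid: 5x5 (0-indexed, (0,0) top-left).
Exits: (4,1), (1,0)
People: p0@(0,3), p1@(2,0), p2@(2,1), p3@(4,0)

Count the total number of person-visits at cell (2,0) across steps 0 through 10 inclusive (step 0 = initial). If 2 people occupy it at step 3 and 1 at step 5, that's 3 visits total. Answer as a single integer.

Answer: 1

Derivation:
Step 0: p0@(0,3) p1@(2,0) p2@(2,1) p3@(4,0) -> at (2,0): 1 [p1], cum=1
Step 1: p0@(1,3) p1@ESC p2@(3,1) p3@ESC -> at (2,0): 0 [-], cum=1
Step 2: p0@(1,2) p1@ESC p2@ESC p3@ESC -> at (2,0): 0 [-], cum=1
Step 3: p0@(1,1) p1@ESC p2@ESC p3@ESC -> at (2,0): 0 [-], cum=1
Step 4: p0@ESC p1@ESC p2@ESC p3@ESC -> at (2,0): 0 [-], cum=1
Total visits = 1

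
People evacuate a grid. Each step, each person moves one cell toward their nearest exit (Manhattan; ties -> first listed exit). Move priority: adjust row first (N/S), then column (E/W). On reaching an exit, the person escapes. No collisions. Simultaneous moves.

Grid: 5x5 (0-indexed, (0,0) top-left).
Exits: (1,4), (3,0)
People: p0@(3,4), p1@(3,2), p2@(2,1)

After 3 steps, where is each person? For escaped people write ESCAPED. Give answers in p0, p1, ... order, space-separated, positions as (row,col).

Step 1: p0:(3,4)->(2,4) | p1:(3,2)->(3,1) | p2:(2,1)->(3,1)
Step 2: p0:(2,4)->(1,4)->EXIT | p1:(3,1)->(3,0)->EXIT | p2:(3,1)->(3,0)->EXIT

ESCAPED ESCAPED ESCAPED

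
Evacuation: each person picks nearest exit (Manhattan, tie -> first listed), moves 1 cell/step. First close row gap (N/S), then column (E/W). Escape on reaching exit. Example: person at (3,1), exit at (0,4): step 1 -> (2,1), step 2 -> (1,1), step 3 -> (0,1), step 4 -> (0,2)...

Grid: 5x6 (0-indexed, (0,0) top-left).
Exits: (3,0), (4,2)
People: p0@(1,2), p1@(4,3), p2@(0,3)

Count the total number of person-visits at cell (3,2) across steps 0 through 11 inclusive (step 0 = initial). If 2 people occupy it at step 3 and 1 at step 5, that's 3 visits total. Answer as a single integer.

Answer: 1

Derivation:
Step 0: p0@(1,2) p1@(4,3) p2@(0,3) -> at (3,2): 0 [-], cum=0
Step 1: p0@(2,2) p1@ESC p2@(1,3) -> at (3,2): 0 [-], cum=0
Step 2: p0@(3,2) p1@ESC p2@(2,3) -> at (3,2): 1 [p0], cum=1
Step 3: p0@ESC p1@ESC p2@(3,3) -> at (3,2): 0 [-], cum=1
Step 4: p0@ESC p1@ESC p2@(4,3) -> at (3,2): 0 [-], cum=1
Step 5: p0@ESC p1@ESC p2@ESC -> at (3,2): 0 [-], cum=1
Total visits = 1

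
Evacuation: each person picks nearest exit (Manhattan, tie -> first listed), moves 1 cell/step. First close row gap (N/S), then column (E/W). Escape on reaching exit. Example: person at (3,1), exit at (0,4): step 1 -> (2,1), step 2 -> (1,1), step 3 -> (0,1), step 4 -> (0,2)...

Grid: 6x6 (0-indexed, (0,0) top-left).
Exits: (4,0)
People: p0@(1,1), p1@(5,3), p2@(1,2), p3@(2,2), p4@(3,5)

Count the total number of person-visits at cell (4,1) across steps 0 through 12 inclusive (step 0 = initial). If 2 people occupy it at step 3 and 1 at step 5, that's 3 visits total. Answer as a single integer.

Answer: 5

Derivation:
Step 0: p0@(1,1) p1@(5,3) p2@(1,2) p3@(2,2) p4@(3,5) -> at (4,1): 0 [-], cum=0
Step 1: p0@(2,1) p1@(4,3) p2@(2,2) p3@(3,2) p4@(4,5) -> at (4,1): 0 [-], cum=0
Step 2: p0@(3,1) p1@(4,2) p2@(3,2) p3@(4,2) p4@(4,4) -> at (4,1): 0 [-], cum=0
Step 3: p0@(4,1) p1@(4,1) p2@(4,2) p3@(4,1) p4@(4,3) -> at (4,1): 3 [p0,p1,p3], cum=3
Step 4: p0@ESC p1@ESC p2@(4,1) p3@ESC p4@(4,2) -> at (4,1): 1 [p2], cum=4
Step 5: p0@ESC p1@ESC p2@ESC p3@ESC p4@(4,1) -> at (4,1): 1 [p4], cum=5
Step 6: p0@ESC p1@ESC p2@ESC p3@ESC p4@ESC -> at (4,1): 0 [-], cum=5
Total visits = 5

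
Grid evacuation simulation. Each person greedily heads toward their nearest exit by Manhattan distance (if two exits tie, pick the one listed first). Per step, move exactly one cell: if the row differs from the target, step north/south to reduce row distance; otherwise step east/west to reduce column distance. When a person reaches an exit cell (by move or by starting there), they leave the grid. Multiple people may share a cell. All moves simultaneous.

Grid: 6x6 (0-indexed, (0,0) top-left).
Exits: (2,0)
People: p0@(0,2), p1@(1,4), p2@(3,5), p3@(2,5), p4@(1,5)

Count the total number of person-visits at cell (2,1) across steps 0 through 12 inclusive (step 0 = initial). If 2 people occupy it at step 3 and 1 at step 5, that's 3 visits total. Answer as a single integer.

Step 0: p0@(0,2) p1@(1,4) p2@(3,5) p3@(2,5) p4@(1,5) -> at (2,1): 0 [-], cum=0
Step 1: p0@(1,2) p1@(2,4) p2@(2,5) p3@(2,4) p4@(2,5) -> at (2,1): 0 [-], cum=0
Step 2: p0@(2,2) p1@(2,3) p2@(2,4) p3@(2,3) p4@(2,4) -> at (2,1): 0 [-], cum=0
Step 3: p0@(2,1) p1@(2,2) p2@(2,3) p3@(2,2) p4@(2,3) -> at (2,1): 1 [p0], cum=1
Step 4: p0@ESC p1@(2,1) p2@(2,2) p3@(2,1) p4@(2,2) -> at (2,1): 2 [p1,p3], cum=3
Step 5: p0@ESC p1@ESC p2@(2,1) p3@ESC p4@(2,1) -> at (2,1): 2 [p2,p4], cum=5
Step 6: p0@ESC p1@ESC p2@ESC p3@ESC p4@ESC -> at (2,1): 0 [-], cum=5
Total visits = 5

Answer: 5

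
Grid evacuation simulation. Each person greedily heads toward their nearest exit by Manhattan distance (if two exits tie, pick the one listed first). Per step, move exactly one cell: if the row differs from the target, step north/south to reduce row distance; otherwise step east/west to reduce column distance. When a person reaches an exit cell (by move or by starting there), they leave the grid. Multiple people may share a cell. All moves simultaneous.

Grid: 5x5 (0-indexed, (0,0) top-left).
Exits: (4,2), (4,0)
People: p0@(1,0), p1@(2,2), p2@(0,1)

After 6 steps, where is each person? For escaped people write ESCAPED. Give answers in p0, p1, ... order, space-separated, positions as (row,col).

Step 1: p0:(1,0)->(2,0) | p1:(2,2)->(3,2) | p2:(0,1)->(1,1)
Step 2: p0:(2,0)->(3,0) | p1:(3,2)->(4,2)->EXIT | p2:(1,1)->(2,1)
Step 3: p0:(3,0)->(4,0)->EXIT | p1:escaped | p2:(2,1)->(3,1)
Step 4: p0:escaped | p1:escaped | p2:(3,1)->(4,1)
Step 5: p0:escaped | p1:escaped | p2:(4,1)->(4,2)->EXIT

ESCAPED ESCAPED ESCAPED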